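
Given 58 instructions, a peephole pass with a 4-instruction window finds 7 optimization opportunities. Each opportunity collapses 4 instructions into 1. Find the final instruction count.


Each match removes 3 instructions.
Total removed = 7 * 3 = 21
Remaining = 58 - 21 = 37

37


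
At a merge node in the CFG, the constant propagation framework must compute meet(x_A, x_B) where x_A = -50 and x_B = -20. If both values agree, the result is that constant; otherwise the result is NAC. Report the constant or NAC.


Meet operation: if both paths give the same constant, result is that constant; if they differ, result is NAC (not-a-constant).
Path A: -50, Path B: -20 -> differ
Result: not-a-constant -> NAC

NAC


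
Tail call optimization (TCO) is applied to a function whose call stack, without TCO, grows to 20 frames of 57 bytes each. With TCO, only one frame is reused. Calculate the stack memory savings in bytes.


Without TCO: 20 * 57 = 1140 bytes
With TCO: reuse 1 frame = 57 bytes
Savings = 1140 - 57 = 1083

1083


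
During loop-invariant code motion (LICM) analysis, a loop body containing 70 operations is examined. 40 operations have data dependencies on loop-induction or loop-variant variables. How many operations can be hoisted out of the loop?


Invariant candidates = total - loop-dependent
= 70 - 40 = 30

30


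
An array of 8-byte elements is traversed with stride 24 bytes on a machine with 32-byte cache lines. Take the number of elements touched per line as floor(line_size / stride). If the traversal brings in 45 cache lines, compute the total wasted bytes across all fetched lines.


Elements per line = floor(32 / 24) = 1
Bytes used per line = 1 * 8 = 8
Wasted per line = 32 - 8 = 24
Total wasted = 24 * 45 = 1080

1080


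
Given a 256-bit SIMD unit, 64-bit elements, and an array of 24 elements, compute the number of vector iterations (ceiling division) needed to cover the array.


Width = 256 / 64 = 4 elements per vector op
Iterations = ceil(24 / 4) = 6

6


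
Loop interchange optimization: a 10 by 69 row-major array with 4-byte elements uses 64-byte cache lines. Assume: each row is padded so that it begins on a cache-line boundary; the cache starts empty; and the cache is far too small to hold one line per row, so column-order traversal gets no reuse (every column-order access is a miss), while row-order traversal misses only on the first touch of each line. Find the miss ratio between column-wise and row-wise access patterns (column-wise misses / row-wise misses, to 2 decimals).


Each row occupies 69 * 4 = 276 bytes and starts on a line boundary, so it spans ceil(276 / 64) = 5 cache lines.
Row-major traversal misses (one per line touched): 10 * ceil(69 * 4 / 64) = 50
Column-major traversal misses (no reuse, every access misses): 10 * 69 = 690
Ratio = 690 / 50 = 13.8

13.8


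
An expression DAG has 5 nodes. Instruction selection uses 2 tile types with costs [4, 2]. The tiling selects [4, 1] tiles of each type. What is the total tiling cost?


Total cost = sum(count_i * cost_i)
= 4*4 + 1*2
= 18

18


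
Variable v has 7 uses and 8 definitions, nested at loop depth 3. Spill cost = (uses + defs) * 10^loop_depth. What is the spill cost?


uses + defs = 7 + 8 = 15
10^3 = 1000
Spill cost = 15 * 1000 = 15000

15000


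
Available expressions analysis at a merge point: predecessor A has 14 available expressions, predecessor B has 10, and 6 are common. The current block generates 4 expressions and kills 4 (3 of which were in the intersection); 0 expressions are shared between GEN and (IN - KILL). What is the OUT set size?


IN = intersection of predecessors = 6
IN - KILL = 6 - 3 = 3
|OUT| = |GEN| + |IN - KILL| - |GEN ∩ (IN - KILL)| = 4 + 3 - 0 = 7

7


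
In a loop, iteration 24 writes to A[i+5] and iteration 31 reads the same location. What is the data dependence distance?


Distance = read iteration - write iteration
= 31 - 24 = 7

7


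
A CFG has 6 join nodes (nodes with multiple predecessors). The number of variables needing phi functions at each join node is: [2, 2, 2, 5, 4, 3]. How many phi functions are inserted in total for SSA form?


Total phi functions = sum of phi functions at each join node
= 2 + 2 + 2 + 5 + 4 + 3 = 18

18


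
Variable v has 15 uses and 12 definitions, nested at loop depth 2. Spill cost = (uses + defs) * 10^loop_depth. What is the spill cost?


uses + defs = 15 + 12 = 27
10^2 = 100
Spill cost = 27 * 100 = 2700

2700


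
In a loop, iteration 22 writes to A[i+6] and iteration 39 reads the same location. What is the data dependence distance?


Distance = read iteration - write iteration
= 39 - 22 = 17

17


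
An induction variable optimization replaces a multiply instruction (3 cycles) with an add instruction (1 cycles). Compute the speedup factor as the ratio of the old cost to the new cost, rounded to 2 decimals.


Ratio = mult_cost / add_cost = 3 / 1 = 3.0

3.0


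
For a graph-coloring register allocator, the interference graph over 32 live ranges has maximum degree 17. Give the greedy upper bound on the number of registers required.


Greedy coloring never needs more than (max_degree + 1) colors: when coloring a vertex, at most max_degree neighbors are already colored.
Upper bound = 17 + 1 = 18

18


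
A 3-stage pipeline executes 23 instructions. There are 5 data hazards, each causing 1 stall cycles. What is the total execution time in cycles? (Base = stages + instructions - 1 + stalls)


Base cycles = 3 + 23 - 1 = 25
Total stalls = 5 * 1 = 5
Total = 25 + 5 = 30

30


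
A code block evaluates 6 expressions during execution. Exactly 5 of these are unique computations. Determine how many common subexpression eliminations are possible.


CSE count = total expressions - unique expressions
= 6 - 5 = 1

1


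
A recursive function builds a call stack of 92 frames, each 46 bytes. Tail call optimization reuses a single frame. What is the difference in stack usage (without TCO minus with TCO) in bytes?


Without TCO: 92 * 46 = 4232 bytes
With TCO: reuse 1 frame = 46 bytes
Savings = 4232 - 46 = 4186

4186


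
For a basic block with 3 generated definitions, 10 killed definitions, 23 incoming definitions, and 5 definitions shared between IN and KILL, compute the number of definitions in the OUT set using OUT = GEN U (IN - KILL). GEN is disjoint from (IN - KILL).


IN - KILL: 23 - 5 = 18 surviving definitions
OUT = GEN + surviving = 3 + 18 = 21

21


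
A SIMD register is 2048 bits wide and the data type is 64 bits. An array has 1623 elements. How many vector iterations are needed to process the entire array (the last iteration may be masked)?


Width = 2048 / 64 = 32 elements per vector op
Iterations = ceil(1623 / 32) = 51

51


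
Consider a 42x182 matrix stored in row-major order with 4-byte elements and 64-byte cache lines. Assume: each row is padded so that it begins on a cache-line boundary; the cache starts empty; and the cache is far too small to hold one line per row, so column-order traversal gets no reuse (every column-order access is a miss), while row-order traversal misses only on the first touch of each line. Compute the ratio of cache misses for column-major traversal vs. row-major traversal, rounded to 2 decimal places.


Each row occupies 182 * 4 = 728 bytes and starts on a line boundary, so it spans ceil(728 / 64) = 12 cache lines.
Row-major traversal misses (one per line touched): 42 * ceil(182 * 4 / 64) = 504
Column-major traversal misses (no reuse, every access misses): 42 * 182 = 7644
Ratio = 7644 / 504 = 15.17

15.17


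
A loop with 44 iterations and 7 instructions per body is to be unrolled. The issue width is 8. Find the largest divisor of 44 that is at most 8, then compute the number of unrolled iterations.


Largest divisor of 44 <= 8 is 4
New iterations = 44 / 4 = 11

11


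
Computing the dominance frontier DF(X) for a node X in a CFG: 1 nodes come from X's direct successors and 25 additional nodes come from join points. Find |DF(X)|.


DF(X) = direct successor contributions + join point contributions
= 1 + 25 = 26

26


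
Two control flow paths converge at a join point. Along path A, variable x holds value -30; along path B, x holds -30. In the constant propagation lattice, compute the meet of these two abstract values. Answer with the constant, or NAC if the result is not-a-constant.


Meet operation: if both paths give the same constant, result is that constant; if they differ, result is NAC (not-a-constant).
Path A: -30, Path B: -30 -> equal
Result: constant -> -30

-30


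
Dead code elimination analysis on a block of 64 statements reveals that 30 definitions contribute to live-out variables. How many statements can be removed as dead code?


Dead code = total statements - live definitions
= 64 - 30 = 34

34


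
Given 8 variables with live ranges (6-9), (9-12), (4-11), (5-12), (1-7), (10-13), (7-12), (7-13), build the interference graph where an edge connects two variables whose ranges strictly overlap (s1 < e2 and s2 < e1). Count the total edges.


Check all pairs for overlapping intervals.
Two intervals (s1,e1) and (s2,e2) overlap if s1 < e2 and s2 < e1.
v0 (6-9) vs v1..v7: overlaps v2, v3, v4, v6, v7 -> 5
v1 (9-12) vs v2..v7: overlaps v2, v3, v5, v6, v7 -> 5
v2 (4-11) vs v3..v7: overlaps v3, v4, v5, v6, v7 -> 5
v3 (5-12) vs v4..v7: overlaps v4, v5, v6, v7 -> 4
v4 (1-7) vs v5..v7: overlaps none -> 0
v5 (10-13) vs v6..v7: overlaps v6, v7 -> 2
v6 (7-12) vs v7: overlaps v7 -> 1
Total overlapping pairs = 5 + 5 + 5 + 4 + 0 + 2 + 1 = 22

22


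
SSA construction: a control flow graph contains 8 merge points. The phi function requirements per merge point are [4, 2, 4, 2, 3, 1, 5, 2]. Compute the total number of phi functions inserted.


Total phi functions = sum of phi functions at each join node
= 4 + 2 + 4 + 2 + 3 + 1 + 5 + 2 = 23

23


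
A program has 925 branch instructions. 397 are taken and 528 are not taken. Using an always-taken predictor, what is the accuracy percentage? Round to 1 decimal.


Predictor: always-taken
Correct predictions = 397
Accuracy = 397 / 925 * 100 = 42.9%

42.9


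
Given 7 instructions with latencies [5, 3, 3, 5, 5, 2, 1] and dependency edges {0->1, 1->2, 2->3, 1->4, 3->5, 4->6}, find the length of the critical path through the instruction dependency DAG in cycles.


Compute longest path through dependency graph: dist(Ik) = max over predecessors of dist + latency(Ik).
dist(I0) = latency 5 = 5
dist(I1) = dist(I0) + 3 = 5 + 3 = 8
dist(I2) = dist(I1) + 3 = 8 + 3 = 11
dist(I3) = dist(I2) + 5 = 11 + 5 = 16
dist(I4) = dist(I1) + 5 = 8 + 5 = 13
dist(I5) = dist(I3) + 2 = 16 + 2 = 18
dist(I6) = dist(I4) + 1 = 13 + 1 = 14
Critical path = max dist = 18

18


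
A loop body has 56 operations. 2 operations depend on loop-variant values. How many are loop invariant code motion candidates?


Invariant candidates = total - loop-dependent
= 56 - 2 = 54

54


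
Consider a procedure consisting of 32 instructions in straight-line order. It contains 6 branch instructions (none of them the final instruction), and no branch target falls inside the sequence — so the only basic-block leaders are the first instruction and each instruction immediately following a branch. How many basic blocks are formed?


With no in-sequence branch targets, the leaders are the first instruction plus the instruction after each branch.
Number of basic blocks = branches + 1
= 6 + 1 = 7

7


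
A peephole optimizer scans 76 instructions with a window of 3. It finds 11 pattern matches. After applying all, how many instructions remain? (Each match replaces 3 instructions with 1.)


Each match removes 2 instructions.
Total removed = 11 * 2 = 22
Remaining = 76 - 22 = 54

54


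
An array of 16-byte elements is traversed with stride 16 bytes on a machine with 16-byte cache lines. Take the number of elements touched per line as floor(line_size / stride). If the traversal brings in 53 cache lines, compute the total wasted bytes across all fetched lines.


Elements per line = floor(16 / 16) = 1
Bytes used per line = 1 * 16 = 16
Wasted per line = 16 - 16 = 0
Total wasted = 0 * 53 = 0

0


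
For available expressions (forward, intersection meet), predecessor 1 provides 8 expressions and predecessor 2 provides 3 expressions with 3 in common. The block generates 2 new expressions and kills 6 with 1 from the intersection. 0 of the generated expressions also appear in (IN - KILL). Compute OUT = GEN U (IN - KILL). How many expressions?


IN = intersection of predecessors = 3
IN - KILL = 3 - 1 = 2
|OUT| = |GEN| + |IN - KILL| - |GEN ∩ (IN - KILL)| = 2 + 2 - 0 = 4

4


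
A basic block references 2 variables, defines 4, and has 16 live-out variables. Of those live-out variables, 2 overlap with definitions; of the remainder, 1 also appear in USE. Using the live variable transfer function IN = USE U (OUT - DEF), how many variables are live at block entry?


OUT - DEF: 16 - 2 = 14
|IN| = |USE| + |OUT - DEF| - |USE ∩ (OUT - DEF)| = 2 + 14 - 1 = 15

15


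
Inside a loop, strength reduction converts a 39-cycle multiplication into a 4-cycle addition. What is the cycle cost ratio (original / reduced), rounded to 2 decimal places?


Ratio = mult_cost / add_cost = 39 / 4 = 9.75

9.75


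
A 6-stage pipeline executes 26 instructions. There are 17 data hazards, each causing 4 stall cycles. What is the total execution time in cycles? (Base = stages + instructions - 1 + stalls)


Base cycles = 6 + 26 - 1 = 31
Total stalls = 17 * 4 = 68
Total = 31 + 68 = 99

99


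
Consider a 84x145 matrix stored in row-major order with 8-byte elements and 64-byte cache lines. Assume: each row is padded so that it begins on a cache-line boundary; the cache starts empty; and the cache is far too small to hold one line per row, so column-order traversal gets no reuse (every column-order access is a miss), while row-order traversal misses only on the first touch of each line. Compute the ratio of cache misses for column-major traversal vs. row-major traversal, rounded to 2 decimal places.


Each row occupies 145 * 8 = 1160 bytes and starts on a line boundary, so it spans ceil(1160 / 64) = 19 cache lines.
Row-major traversal misses (one per line touched): 84 * ceil(145 * 8 / 64) = 1596
Column-major traversal misses (no reuse, every access misses): 84 * 145 = 12180
Ratio = 12180 / 1596 = 7.63

7.63


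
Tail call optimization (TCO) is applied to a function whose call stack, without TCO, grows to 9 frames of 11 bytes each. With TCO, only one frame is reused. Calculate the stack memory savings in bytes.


Without TCO: 9 * 11 = 99 bytes
With TCO: reuse 1 frame = 11 bytes
Savings = 99 - 11 = 88

88


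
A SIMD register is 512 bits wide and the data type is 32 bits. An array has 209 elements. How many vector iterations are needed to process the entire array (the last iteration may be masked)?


Width = 512 / 32 = 16 elements per vector op
Iterations = ceil(209 / 16) = 14

14


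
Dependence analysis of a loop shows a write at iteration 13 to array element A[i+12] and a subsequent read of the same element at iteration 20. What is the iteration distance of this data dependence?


Distance = read iteration - write iteration
= 20 - 13 = 7

7


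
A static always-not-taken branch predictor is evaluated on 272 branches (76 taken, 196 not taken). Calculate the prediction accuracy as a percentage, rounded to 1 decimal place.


Predictor: always-not-taken
Correct predictions = 196
Accuracy = 196 / 272 * 100 = 72.1%

72.1


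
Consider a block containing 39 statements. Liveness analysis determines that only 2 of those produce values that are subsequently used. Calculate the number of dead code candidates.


Dead code = total statements - live definitions
= 39 - 2 = 37

37


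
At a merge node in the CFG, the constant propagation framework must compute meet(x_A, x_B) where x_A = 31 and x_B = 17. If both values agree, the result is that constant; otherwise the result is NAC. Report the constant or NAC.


Meet operation: if both paths give the same constant, result is that constant; if they differ, result is NAC (not-a-constant).
Path A: 31, Path B: 17 -> differ
Result: not-a-constant -> NAC

NAC


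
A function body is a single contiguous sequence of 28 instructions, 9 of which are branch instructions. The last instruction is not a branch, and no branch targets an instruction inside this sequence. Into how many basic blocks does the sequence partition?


With no in-sequence branch targets, the leaders are the first instruction plus the instruction after each branch.
Number of basic blocks = branches + 1
= 9 + 1 = 10

10


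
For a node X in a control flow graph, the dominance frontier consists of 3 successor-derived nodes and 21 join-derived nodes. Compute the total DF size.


DF(X) = direct successor contributions + join point contributions
= 3 + 21 = 24

24


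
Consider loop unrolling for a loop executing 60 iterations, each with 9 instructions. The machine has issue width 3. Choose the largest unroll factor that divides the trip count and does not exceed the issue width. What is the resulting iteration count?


Largest divisor of 60 <= 3 is 3
New iterations = 60 / 3 = 20

20


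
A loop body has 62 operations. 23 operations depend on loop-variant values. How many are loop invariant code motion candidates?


Invariant candidates = total - loop-dependent
= 62 - 23 = 39

39


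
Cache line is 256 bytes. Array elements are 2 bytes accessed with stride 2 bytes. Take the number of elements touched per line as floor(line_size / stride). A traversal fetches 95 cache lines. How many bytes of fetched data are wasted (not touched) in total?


Elements per line = floor(256 / 2) = 128
Bytes used per line = 128 * 2 = 256
Wasted per line = 256 - 256 = 0
Total wasted = 0 * 95 = 0

0


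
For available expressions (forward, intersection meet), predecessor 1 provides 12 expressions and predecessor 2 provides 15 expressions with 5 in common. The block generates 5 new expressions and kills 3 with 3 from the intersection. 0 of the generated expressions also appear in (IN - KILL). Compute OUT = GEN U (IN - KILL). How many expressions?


IN = intersection of predecessors = 5
IN - KILL = 5 - 3 = 2
|OUT| = |GEN| + |IN - KILL| - |GEN ∩ (IN - KILL)| = 5 + 2 - 0 = 7

7


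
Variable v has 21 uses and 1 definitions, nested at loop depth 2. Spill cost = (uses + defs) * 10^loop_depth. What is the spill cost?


uses + defs = 21 + 1 = 22
10^2 = 100
Spill cost = 22 * 100 = 2200

2200


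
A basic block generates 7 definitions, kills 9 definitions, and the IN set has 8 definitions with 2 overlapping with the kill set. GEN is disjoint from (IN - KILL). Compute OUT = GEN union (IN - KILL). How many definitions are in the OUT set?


IN - KILL: 8 - 2 = 6 surviving definitions
OUT = GEN + surviving = 7 + 6 = 13

13


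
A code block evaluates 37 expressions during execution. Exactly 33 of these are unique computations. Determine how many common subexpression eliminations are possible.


CSE count = total expressions - unique expressions
= 37 - 33 = 4

4


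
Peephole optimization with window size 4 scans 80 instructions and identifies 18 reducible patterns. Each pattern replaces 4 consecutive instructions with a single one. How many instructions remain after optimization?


Each match removes 3 instructions.
Total removed = 18 * 3 = 54
Remaining = 80 - 54 = 26

26


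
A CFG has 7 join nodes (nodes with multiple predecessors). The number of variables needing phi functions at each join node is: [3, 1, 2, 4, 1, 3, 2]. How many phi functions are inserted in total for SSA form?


Total phi functions = sum of phi functions at each join node
= 3 + 1 + 2 + 4 + 1 + 3 + 2 = 16

16


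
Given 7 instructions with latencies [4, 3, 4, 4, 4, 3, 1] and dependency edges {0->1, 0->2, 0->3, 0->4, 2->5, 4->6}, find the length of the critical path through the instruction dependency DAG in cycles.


Compute longest path through dependency graph: dist(Ik) = max over predecessors of dist + latency(Ik).
dist(I0) = latency 4 = 4
dist(I1) = dist(I0) + 3 = 4 + 3 = 7
dist(I2) = dist(I0) + 4 = 4 + 4 = 8
dist(I3) = dist(I0) + 4 = 4 + 4 = 8
dist(I4) = dist(I0) + 4 = 4 + 4 = 8
dist(I5) = dist(I2) + 3 = 8 + 3 = 11
dist(I6) = dist(I4) + 1 = 8 + 1 = 9
Critical path = max dist = 11

11


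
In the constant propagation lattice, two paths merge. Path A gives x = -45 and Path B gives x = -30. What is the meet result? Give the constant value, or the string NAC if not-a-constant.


Meet operation: if both paths give the same constant, result is that constant; if they differ, result is NAC (not-a-constant).
Path A: -45, Path B: -30 -> differ
Result: not-a-constant -> NAC

NAC


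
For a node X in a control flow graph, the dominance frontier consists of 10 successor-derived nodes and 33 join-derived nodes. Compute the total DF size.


DF(X) = direct successor contributions + join point contributions
= 10 + 33 = 43

43


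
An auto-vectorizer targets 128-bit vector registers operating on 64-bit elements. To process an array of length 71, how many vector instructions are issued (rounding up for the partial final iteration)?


Width = 128 / 64 = 2 elements per vector op
Iterations = ceil(71 / 2) = 36

36


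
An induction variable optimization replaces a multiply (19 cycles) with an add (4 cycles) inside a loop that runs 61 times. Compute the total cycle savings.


Per-iteration saving = 19 - 4 = 15
Total saved = 61 * 15 = 915

915


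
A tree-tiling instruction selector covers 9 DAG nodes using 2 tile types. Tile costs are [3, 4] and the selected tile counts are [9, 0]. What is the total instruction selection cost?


Total cost = sum(count_i * cost_i)
= 9*3 + 0*4
= 27

27


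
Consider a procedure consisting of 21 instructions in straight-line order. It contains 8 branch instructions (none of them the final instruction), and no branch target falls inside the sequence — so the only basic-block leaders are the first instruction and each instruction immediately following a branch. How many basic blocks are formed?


With no in-sequence branch targets, the leaders are the first instruction plus the instruction after each branch.
Number of basic blocks = branches + 1
= 8 + 1 = 9

9


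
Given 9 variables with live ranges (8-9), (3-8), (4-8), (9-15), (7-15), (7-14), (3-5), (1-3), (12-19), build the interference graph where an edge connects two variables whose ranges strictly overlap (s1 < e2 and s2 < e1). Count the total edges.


Check all pairs for overlapping intervals.
Two intervals (s1,e1) and (s2,e2) overlap if s1 < e2 and s2 < e1.
v0 (8-9) vs v1..v8: overlaps v4, v5 -> 2
v1 (3-8) vs v2..v8: overlaps v2, v4, v5, v6 -> 4
v2 (4-8) vs v3..v8: overlaps v4, v5, v6 -> 3
v3 (9-15) vs v4..v8: overlaps v4, v5, v8 -> 3
v4 (7-15) vs v5..v8: overlaps v5, v8 -> 2
v5 (7-14) vs v6..v8: overlaps v8 -> 1
v6 (3-5) vs v7..v8: overlaps none -> 0
v7 (1-3) vs v8: overlaps none -> 0
Total overlapping pairs = 2 + 4 + 3 + 3 + 2 + 1 + 0 + 0 = 15

15


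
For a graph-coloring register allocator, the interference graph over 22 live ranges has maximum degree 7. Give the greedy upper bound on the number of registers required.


Greedy coloring never needs more than (max_degree + 1) colors: when coloring a vertex, at most max_degree neighbors are already colored.
Upper bound = 7 + 1 = 8

8


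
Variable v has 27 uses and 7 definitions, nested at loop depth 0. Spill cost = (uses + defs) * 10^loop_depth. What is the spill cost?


uses + defs = 27 + 7 = 34
10^0 = 1
Spill cost = 34 * 1 = 34

34


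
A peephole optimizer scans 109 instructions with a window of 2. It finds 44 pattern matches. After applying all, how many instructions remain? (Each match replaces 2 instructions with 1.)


Each match removes 1 instructions.
Total removed = 44 * 1 = 44
Remaining = 109 - 44 = 65

65


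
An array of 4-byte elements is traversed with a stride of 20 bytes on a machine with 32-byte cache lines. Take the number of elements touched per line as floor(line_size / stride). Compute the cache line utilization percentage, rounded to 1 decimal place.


Elements per cache line = floor(32 / 20) = 1
Bytes used = 1 * 4 = 4
Utilization = 4 / 32 * 100 = 12.5%

12.5


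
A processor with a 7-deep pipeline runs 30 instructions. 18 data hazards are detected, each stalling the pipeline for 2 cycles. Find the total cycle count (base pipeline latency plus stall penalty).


Base cycles = 7 + 30 - 1 = 36
Total stalls = 18 * 2 = 36
Total = 36 + 36 = 72

72


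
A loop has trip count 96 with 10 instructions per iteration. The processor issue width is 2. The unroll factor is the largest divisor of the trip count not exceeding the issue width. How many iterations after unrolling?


Largest divisor of 96 <= 2 is 2
New iterations = 96 / 2 = 48

48


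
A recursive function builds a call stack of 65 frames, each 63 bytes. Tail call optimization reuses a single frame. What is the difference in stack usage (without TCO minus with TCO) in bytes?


Without TCO: 65 * 63 = 4095 bytes
With TCO: reuse 1 frame = 63 bytes
Savings = 4095 - 63 = 4032

4032


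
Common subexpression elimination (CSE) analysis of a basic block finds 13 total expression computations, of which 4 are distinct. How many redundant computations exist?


CSE count = total expressions - unique expressions
= 13 - 4 = 9

9


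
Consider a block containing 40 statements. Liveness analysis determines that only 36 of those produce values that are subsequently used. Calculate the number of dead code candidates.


Dead code = total statements - live definitions
= 40 - 36 = 4

4


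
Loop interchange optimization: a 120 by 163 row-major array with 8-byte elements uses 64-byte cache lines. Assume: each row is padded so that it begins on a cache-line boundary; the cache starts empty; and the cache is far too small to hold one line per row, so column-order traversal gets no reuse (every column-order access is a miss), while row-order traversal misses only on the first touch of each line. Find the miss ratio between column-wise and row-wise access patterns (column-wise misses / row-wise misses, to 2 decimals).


Each row occupies 163 * 8 = 1304 bytes and starts on a line boundary, so it spans ceil(1304 / 64) = 21 cache lines.
Row-major traversal misses (one per line touched): 120 * ceil(163 * 8 / 64) = 2520
Column-major traversal misses (no reuse, every access misses): 120 * 163 = 19560
Ratio = 19560 / 2520 = 7.76

7.76


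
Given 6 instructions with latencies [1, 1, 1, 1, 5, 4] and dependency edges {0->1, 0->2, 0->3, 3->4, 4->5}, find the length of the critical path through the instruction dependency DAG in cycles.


Compute longest path through dependency graph: dist(Ik) = max over predecessors of dist + latency(Ik).
dist(I0) = latency 1 = 1
dist(I1) = dist(I0) + 1 = 1 + 1 = 2
dist(I2) = dist(I0) + 1 = 1 + 1 = 2
dist(I3) = dist(I0) + 1 = 1 + 1 = 2
dist(I4) = dist(I3) + 5 = 2 + 5 = 7
dist(I5) = dist(I4) + 4 = 7 + 4 = 11
Critical path = max dist = 11

11


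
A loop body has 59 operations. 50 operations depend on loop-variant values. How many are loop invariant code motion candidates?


Invariant candidates = total - loop-dependent
= 59 - 50 = 9

9


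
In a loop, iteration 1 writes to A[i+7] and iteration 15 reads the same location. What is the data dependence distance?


Distance = read iteration - write iteration
= 15 - 1 = 14

14


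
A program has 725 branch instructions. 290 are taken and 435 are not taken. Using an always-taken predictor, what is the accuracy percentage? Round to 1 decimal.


Predictor: always-taken
Correct predictions = 290
Accuracy = 290 / 725 * 100 = 40.0%

40.0


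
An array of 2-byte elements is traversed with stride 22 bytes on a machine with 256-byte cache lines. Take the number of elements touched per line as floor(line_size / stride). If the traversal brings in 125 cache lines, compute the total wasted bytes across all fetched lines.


Elements per line = floor(256 / 22) = 11
Bytes used per line = 11 * 2 = 22
Wasted per line = 256 - 22 = 234
Total wasted = 234 * 125 = 29250

29250


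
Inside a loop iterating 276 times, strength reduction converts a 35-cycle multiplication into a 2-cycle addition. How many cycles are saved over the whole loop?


Per-iteration saving = 35 - 2 = 33
Total saved = 276 * 33 = 9108

9108


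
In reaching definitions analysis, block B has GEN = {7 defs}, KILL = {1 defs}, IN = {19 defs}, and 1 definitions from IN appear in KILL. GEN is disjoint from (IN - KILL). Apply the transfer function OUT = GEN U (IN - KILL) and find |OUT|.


IN - KILL: 19 - 1 = 18 surviving definitions
OUT = GEN + surviving = 7 + 18 = 25

25


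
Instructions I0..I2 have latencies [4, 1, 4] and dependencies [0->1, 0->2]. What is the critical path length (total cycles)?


Compute longest path through dependency graph: dist(Ik) = max over predecessors of dist + latency(Ik).
dist(I0) = latency 4 = 4
dist(I1) = dist(I0) + 1 = 4 + 1 = 5
dist(I2) = dist(I0) + 4 = 4 + 4 = 8
Critical path = max dist = 8

8


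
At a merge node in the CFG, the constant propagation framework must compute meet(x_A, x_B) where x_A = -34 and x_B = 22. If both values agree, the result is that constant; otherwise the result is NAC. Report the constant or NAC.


Meet operation: if both paths give the same constant, result is that constant; if they differ, result is NAC (not-a-constant).
Path A: -34, Path B: 22 -> differ
Result: not-a-constant -> NAC

NAC


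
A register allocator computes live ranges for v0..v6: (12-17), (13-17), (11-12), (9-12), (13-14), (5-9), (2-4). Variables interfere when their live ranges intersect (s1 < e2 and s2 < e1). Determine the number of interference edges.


Check all pairs for overlapping intervals.
Two intervals (s1,e1) and (s2,e2) overlap if s1 < e2 and s2 < e1.
v0 (12-17) vs v1..v6: overlaps v1, v4 -> 2
v1 (13-17) vs v2..v6: overlaps v4 -> 1
v2 (11-12) vs v3..v6: overlaps v3 -> 1
v3 (9-12) vs v4..v6: overlaps none -> 0
v4 (13-14) vs v5..v6: overlaps none -> 0
v5 (5-9) vs v6: overlaps none -> 0
Total overlapping pairs = 2 + 1 + 1 + 0 + 0 + 0 = 4

4


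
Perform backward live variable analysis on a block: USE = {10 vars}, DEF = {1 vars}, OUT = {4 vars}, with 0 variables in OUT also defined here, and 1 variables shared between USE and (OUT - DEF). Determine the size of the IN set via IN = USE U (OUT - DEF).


OUT - DEF: 4 - 0 = 4
|IN| = |USE| + |OUT - DEF| - |USE ∩ (OUT - DEF)| = 10 + 4 - 1 = 13

13


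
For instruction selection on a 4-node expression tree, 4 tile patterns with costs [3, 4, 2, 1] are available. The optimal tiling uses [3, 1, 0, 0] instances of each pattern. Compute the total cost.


Total cost = sum(count_i * cost_i)
= 3*3 + 1*4 + 0*2 + 0*1
= 13

13


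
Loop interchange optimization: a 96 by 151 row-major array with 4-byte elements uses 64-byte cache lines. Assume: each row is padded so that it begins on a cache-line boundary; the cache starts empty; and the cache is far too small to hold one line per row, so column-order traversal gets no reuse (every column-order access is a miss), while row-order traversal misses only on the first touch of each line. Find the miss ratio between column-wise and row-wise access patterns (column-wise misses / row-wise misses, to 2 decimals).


Each row occupies 151 * 4 = 604 bytes and starts on a line boundary, so it spans ceil(604 / 64) = 10 cache lines.
Row-major traversal misses (one per line touched): 96 * ceil(151 * 4 / 64) = 960
Column-major traversal misses (no reuse, every access misses): 96 * 151 = 14496
Ratio = 14496 / 960 = 15.1

15.1


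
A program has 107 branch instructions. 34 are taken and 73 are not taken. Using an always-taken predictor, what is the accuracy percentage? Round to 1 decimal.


Predictor: always-taken
Correct predictions = 34
Accuracy = 34 / 107 * 100 = 31.8%

31.8


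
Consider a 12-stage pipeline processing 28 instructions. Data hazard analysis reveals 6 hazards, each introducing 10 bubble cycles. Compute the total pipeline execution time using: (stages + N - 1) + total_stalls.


Base cycles = 12 + 28 - 1 = 39
Total stalls = 6 * 10 = 60
Total = 39 + 60 = 99

99


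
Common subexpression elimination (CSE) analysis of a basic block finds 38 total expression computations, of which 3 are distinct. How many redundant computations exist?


CSE count = total expressions - unique expressions
= 38 - 3 = 35

35


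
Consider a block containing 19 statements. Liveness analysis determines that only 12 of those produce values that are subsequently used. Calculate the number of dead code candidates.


Dead code = total statements - live definitions
= 19 - 12 = 7

7


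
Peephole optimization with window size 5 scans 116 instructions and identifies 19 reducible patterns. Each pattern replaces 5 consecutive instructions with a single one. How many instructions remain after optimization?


Each match removes 4 instructions.
Total removed = 19 * 4 = 76
Remaining = 116 - 76 = 40

40


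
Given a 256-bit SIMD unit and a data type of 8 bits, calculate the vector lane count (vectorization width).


Width = SIMD bits / data type bits
= 256 / 8 = 32

32


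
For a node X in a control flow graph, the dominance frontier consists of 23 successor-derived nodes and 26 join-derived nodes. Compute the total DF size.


DF(X) = direct successor contributions + join point contributions
= 23 + 26 = 49

49


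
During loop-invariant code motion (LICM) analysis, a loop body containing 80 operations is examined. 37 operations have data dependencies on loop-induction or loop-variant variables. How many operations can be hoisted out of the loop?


Invariant candidates = total - loop-dependent
= 80 - 37 = 43

43


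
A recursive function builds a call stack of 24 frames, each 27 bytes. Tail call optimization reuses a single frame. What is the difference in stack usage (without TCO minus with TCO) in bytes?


Without TCO: 24 * 27 = 648 bytes
With TCO: reuse 1 frame = 27 bytes
Savings = 648 - 27 = 621

621


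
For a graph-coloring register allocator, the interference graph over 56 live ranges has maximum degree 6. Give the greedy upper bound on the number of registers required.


Greedy coloring never needs more than (max_degree + 1) colors: when coloring a vertex, at most max_degree neighbors are already colored.
Upper bound = 6 + 1 = 7

7


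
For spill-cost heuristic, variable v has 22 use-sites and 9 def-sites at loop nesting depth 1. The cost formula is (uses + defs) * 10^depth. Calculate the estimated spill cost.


uses + defs = 22 + 9 = 31
10^1 = 10
Spill cost = 31 * 10 = 310

310


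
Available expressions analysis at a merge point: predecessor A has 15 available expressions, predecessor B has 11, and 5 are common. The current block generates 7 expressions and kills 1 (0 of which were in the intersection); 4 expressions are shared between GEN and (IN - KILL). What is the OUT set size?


IN = intersection of predecessors = 5
IN - KILL = 5 - 0 = 5
|OUT| = |GEN| + |IN - KILL| - |GEN ∩ (IN - KILL)| = 7 + 5 - 4 = 8

8


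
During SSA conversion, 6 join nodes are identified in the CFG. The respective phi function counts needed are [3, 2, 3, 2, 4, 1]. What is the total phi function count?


Total phi functions = sum of phi functions at each join node
= 3 + 2 + 3 + 2 + 4 + 1 = 15

15


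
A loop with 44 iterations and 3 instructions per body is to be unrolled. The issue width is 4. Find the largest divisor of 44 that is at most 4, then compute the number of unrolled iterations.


Largest divisor of 44 <= 4 is 4
New iterations = 44 / 4 = 11

11


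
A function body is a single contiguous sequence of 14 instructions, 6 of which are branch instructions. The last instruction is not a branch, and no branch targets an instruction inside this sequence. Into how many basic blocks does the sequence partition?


With no in-sequence branch targets, the leaders are the first instruction plus the instruction after each branch.
Number of basic blocks = branches + 1
= 6 + 1 = 7

7


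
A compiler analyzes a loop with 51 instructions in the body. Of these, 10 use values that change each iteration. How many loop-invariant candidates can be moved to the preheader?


Invariant candidates = total - loop-dependent
= 51 - 10 = 41

41


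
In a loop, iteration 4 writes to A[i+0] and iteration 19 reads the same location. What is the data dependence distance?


Distance = read iteration - write iteration
= 19 - 4 = 15

15


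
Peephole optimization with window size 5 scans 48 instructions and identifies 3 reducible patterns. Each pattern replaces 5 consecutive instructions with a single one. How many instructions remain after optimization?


Each match removes 4 instructions.
Total removed = 3 * 4 = 12
Remaining = 48 - 12 = 36

36


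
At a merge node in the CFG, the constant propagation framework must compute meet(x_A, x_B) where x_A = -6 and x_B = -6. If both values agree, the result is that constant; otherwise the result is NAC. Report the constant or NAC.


Meet operation: if both paths give the same constant, result is that constant; if they differ, result is NAC (not-a-constant).
Path A: -6, Path B: -6 -> equal
Result: constant -> -6

-6


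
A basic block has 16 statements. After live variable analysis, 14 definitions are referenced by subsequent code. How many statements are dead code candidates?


Dead code = total statements - live definitions
= 16 - 14 = 2

2


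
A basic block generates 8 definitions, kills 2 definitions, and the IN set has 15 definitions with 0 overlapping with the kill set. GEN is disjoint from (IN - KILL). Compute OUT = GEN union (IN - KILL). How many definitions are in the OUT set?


IN - KILL: 15 - 0 = 15 surviving definitions
OUT = GEN + surviving = 8 + 15 = 23

23


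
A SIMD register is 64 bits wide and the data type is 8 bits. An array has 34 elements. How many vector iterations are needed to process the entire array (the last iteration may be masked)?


Width = 64 / 8 = 8 elements per vector op
Iterations = ceil(34 / 8) = 5

5


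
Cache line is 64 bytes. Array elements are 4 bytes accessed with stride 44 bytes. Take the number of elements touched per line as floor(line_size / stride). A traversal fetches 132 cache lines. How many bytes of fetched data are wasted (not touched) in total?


Elements per line = floor(64 / 44) = 1
Bytes used per line = 1 * 4 = 4
Wasted per line = 64 - 4 = 60
Total wasted = 60 * 132 = 7920

7920


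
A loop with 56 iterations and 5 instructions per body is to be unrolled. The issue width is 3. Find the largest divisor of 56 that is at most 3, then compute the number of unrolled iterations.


Largest divisor of 56 <= 3 is 2
New iterations = 56 / 2 = 28

28


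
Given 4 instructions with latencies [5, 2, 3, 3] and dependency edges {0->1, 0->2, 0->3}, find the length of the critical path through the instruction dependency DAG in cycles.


Compute longest path through dependency graph: dist(Ik) = max over predecessors of dist + latency(Ik).
dist(I0) = latency 5 = 5
dist(I1) = dist(I0) + 2 = 5 + 2 = 7
dist(I2) = dist(I0) + 3 = 5 + 3 = 8
dist(I3) = dist(I0) + 3 = 5 + 3 = 8
Critical path = max dist = 8

8


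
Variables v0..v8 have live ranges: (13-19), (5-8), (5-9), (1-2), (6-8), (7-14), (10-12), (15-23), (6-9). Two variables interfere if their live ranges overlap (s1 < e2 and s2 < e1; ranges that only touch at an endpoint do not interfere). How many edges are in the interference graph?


Check all pairs for overlapping intervals.
Two intervals (s1,e1) and (s2,e2) overlap if s1 < e2 and s2 < e1.
v0 (13-19) vs v1..v8: overlaps v5, v7 -> 2
v1 (5-8) vs v2..v8: overlaps v2, v4, v5, v8 -> 4
v2 (5-9) vs v3..v8: overlaps v4, v5, v8 -> 3
v3 (1-2) vs v4..v8: overlaps none -> 0
v4 (6-8) vs v5..v8: overlaps v5, v8 -> 2
v5 (7-14) vs v6..v8: overlaps v6, v8 -> 2
v6 (10-12) vs v7..v8: overlaps none -> 0
v7 (15-23) vs v8: overlaps none -> 0
Total overlapping pairs = 2 + 4 + 3 + 0 + 2 + 2 + 0 + 0 = 13

13
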